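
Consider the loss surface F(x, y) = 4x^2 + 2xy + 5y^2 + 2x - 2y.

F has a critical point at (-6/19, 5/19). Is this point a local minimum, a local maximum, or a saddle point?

The Hessian of F is constant: H = [[8, 2], [2, 10]].
det(H) = 8·10 − 2² = 76.
det(H) > 0 and tr(H) = 18 > 0, so H is positive definite and the point is a local minimum.

local minimum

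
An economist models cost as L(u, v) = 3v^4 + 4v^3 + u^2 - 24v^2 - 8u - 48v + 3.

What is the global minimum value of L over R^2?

-125

L(u,v) separates as P(u) + Q(v) + 3, so its minimum is min P + min Q + 3.
P'(u) = 2u - 8 vanishes at u ∈ {4}; Q'(v) = 12(v - 2)(v + 1)(v + 2) vanishes at v ∈ {-2, -1, 2}.
Local minima of P (where P''>0): P(4)=-16. Local minima of Q: Q(-2)=16, Q(2)=-112.
So the global minimum of L is P(4) + Q(2) + 3 = -16 − 112 + 3 = -125, attained at (4, 2).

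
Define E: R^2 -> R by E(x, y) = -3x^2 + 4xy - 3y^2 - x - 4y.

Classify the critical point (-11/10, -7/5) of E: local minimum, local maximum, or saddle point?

local maximum

The Hessian of E is constant: H = [[-6, 4], [4, -6]].
det(H) = (-6)·(-6) − 4² = 20.
det(H) > 0 and tr(H) = -12 < 0, so H is negative definite and the point is a local maximum.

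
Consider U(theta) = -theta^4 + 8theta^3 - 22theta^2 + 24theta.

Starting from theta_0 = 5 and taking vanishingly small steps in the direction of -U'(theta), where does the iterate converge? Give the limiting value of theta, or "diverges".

diverges

U'(theta) = -4(theta - 3)(theta - 2)(theta - 1), so U'(5) = -96.
Gradient descent moves in the -U' direction, i.e. theta is increasing.
There is no critical point above theta=5, and U' keeps the same sign, so the iterate runs off to +∞.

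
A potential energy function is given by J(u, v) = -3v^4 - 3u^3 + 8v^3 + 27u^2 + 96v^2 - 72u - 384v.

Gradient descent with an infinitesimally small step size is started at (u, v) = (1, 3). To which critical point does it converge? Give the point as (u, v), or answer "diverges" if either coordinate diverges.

(2, 2)

J is separable, so gradient descent decouples: u follows -∂J/∂u, v follows -∂J/∂v.
∂J/∂u = -9(u - 4)(u - 2); at u=1 this is -27, so u increases.
∂J/∂v = -12(v - 4)(v - 2)(v + 4); at v=3 this is 84, so v decreases.
u converges to its nearest critical value 2 (a local min of the u-part); v converges to 2. The iterate converges to (2, 2).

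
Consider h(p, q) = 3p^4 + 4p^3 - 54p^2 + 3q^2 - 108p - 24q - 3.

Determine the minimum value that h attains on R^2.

h(p,q) separates as A(p) + B(q) − 3, so its minimum is min A + min B − 3.
A'(p) = 12(p - 3)(p + 1)(p + 3) vanishes at p ∈ {-3, -1, 3}; B'(q) = 6q - 24 vanishes at q ∈ {4}.
Local minima of A (where A''>0): A(-3)=-27, A(3)=-459. Local minima of B: B(4)=-48.
So the global minimum of h is A(3) + B(4) − 3 = -459 − 48 − 3 = -510, attained at (3, 4).

-510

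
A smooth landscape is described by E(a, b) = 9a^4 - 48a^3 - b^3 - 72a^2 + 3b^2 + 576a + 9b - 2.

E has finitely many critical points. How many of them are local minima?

2

E separates as a function of a plus a function of b, so ∇E=0 decouples.
∂E/∂a = 36(a - 4)(a - 2)(a + 2) = 0 at a ∈ {-2, 2, 4}; ∂E/∂b = -3(b - 3)(b + 1) = 0 at b ∈ {-1, 3}.
The Hessian is diagonal: diag(E_aa, E_bb). Second derivatives: E_aa(-2)=864, E_aa(2)=-288, E_aa(4)=432; E_bb(-1)=12, E_bb(3)=-12.
Local minima occur where both diagonal entries positive: (-2, -1), (4, -1). Count: 2.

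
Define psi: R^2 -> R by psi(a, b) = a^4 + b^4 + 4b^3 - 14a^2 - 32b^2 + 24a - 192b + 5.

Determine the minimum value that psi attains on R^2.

-880

psi(a,b) separates as P(a) + Q(b) + 5, so its minimum is min P + min Q + 5.
P'(a) = 4(a - 2)(a - 1)(a + 3) vanishes at a ∈ {-3, 1, 2}; Q'(b) = 4(b - 4)(b + 3)(b + 4) vanishes at b ∈ {-4, -3, 4}.
Local minima of P (where P''>0): P(-3)=-117, P(2)=8. Local minima of Q: Q(-4)=256, Q(4)=-768.
So the global minimum of psi is P(-3) + Q(4) + 5 = -117 − 768 + 5 = -880, attained at (-3, 4).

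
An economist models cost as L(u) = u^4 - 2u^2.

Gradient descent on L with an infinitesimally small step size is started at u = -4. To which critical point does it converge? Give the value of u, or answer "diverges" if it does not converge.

-1

L'(u) = 4u(u - 1)(u + 1), so L'(-4) = -240.
Gradient descent moves in the -L' direction, i.e. u is increasing.
The nearest critical point in that direction is u = -1, where L'' = 8 > 0 (a local minimum). The iterate converges there.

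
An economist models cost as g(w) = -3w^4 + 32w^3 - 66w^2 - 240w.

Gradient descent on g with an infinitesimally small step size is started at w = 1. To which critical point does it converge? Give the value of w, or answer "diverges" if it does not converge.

g'(w) = -12(w - 5)(w - 4)(w + 1), so g'(1) = -288.
Gradient descent moves in the -g' direction, i.e. w is increasing.
The nearest critical point in that direction is w = 4, where g'' = 60 > 0 (a local minimum). The iterate converges there.

4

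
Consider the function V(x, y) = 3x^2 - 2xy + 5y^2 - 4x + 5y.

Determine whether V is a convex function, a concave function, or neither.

V is quadratic, so its Hessian is the constant matrix H = [[6, -2], [-2, 10]].
det(H) = 56, tr(H) = 16.
det(H) > 0 and tr(H) > 0, so H is positive definite everywhere: convex.

convex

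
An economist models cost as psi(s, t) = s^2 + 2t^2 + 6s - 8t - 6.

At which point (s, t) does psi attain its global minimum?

(-3, 2)

psi(s,t) separates as P(s) + Q(t) − 6, so its minimum is min P + min Q − 6.
P'(s) = 2s + 6 vanishes at s ∈ {-3}; Q'(t) = 4(t - 2) vanishes at t ∈ {2}.
Local minima of P (where P''>0): P(-3)=-9. Local minima of Q: Q(2)=-8.
So the global minimum of psi is P(-3) + Q(2) − 6 = -9 − 8 − 6 = -23, attained at (-3, 2).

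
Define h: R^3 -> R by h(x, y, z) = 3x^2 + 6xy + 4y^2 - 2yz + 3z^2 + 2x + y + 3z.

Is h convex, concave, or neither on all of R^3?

convex

h is quadratic, so its Hessian is the constant matrix H = [[6, 6, 0], [6, 8, -2], [0, -2, 6]].
Leading principal minors: 6, 12, 48.
All positive ⇒ H ≻ 0 ⇒ convex.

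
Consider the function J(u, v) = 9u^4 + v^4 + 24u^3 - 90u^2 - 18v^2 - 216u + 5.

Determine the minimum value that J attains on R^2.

-532

J(u,v) separates as P(u) + Q(v) + 5, so its minimum is min P + min Q + 5.
P'(u) = 36(u - 2)(u + 1)(u + 3) vanishes at u ∈ {-3, -1, 2}; Q'(v) = 4v(v - 3)(v + 3) vanishes at v ∈ {-3, 0, 3}.
Local minima of P (where P''>0): P(-3)=-81, P(2)=-456. Local minima of Q: Q(-3)=-81, Q(3)=-81.
So the global minimum of J is P(2) + Q(-3) + 5 = -456 − 81 + 5 = -532, attained at (2, -3).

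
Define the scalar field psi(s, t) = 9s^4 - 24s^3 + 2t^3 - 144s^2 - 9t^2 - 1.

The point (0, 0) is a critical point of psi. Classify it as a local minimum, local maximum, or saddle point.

local maximum

The mixed partial ∂²psi/∂s∂t is 0, so the Hessian at any point is diag(psi_ss, psi_tt) = diag(36(3s^2 - 4s - 8), 6(2t - 3)).
At (0, 0): H = diag(-288, -18).
Both eigenvalues are negative, so H is negative definite: a local maximum.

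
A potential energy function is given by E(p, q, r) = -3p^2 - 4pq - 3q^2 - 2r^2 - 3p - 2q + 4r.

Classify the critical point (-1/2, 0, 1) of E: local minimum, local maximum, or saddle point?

The Hessian is constant: H = [[-6, -4, 0], [-4, -6, 0], [0, 0, -4]].
Leading principal minors: Δ₁ = -6, Δ₂ = 20, Δ₃ = -80.
The minors alternate sign starting negative (−, +, −), so H is negative definite: a local maximum.

local maximum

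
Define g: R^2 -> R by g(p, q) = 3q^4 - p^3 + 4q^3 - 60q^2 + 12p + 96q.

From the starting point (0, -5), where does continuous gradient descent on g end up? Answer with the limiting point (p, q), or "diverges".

g is separable, so gradient descent decouples: p follows -∂g/∂p, q follows -∂g/∂q.
∂g/∂p = -3(p - 2)(p + 2); at p=0 this is 12, so p decreases.
∂g/∂q = 12(q - 2)(q - 1)(q + 4); at q=-5 this is -504, so q increases.
p converges to its nearest critical value -2 (a local min of the p-part); q converges to -4. The iterate converges to (-2, -4).

(-2, -4)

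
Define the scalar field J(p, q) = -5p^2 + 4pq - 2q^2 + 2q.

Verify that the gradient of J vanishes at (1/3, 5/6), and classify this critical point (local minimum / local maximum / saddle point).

local maximum

∇J = (-10p + 4q, 4p - 4q + 2); substituting (1/3, 5/6) gives ∇J = (0, 0), so (1/3, 5/6) is indeed a critical point.
The Hessian of J is constant: H = [[-10, 4], [4, -4]].
det(H) = (-10)·(-4) − 4² = 24.
det(H) > 0 and tr(H) = -14 < 0, so H is negative definite and the point is a local maximum.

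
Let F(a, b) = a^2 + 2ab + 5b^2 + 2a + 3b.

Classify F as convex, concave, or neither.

F is quadratic, so its Hessian is the constant matrix H = [[2, 2], [2, 10]].
det(H) = 16, tr(H) = 12.
det(H) > 0 and tr(H) > 0, so H is positive definite everywhere: convex.

convex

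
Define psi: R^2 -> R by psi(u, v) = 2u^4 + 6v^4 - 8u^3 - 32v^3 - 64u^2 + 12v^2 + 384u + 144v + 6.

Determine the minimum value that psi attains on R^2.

psi(u,v) separates as P(u) + Q(v) + 6, so its minimum is min P + min Q + 6.
P'(u) = 8(u - 4)(u - 3)(u + 4) vanishes at u ∈ {-4, 3, 4}; Q'(v) = 24(v - 3)(v - 2)(v + 1) vanishes at v ∈ {-1, 2, 3}.
Local minima of P (where P''>0): P(-4)=-1536, P(4)=512. Local minima of Q: Q(-1)=-94, Q(3)=162.
So the global minimum of psi is P(-4) + Q(-1) + 6 = -1536 − 94 + 6 = -1624, attained at (-4, -1).

-1624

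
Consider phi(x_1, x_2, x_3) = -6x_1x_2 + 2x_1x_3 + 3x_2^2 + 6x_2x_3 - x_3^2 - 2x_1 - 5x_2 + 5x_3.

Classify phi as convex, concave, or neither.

neither

phi is quadratic, so its Hessian is the constant matrix H = [[0, -6, 2], [-6, 6, 6], [2, 6, -2]].
Leading principal minors: 0, -36, -96.
Neither pattern holds ⇒ H is indefinite ⇒ neither convex nor concave.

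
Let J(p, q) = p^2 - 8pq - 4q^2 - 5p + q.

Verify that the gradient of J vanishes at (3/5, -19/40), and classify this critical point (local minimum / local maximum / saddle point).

saddle point

∇J = (2p - 8q - 5, -8p - 8q + 1); substituting (3/5, -19/40) gives ∇J = (0, 0), so (3/5, -19/40) is indeed a critical point.
The Hessian of J is constant: H = [[2, -8], [-8, -8]].
det(H) = 2·(-8) − (-8)² = -80.
Since det(H) < 0, H is indefinite and the critical point is a saddle point.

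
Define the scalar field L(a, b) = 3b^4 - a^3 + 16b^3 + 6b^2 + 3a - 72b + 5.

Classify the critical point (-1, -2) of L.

saddle point

The mixed partial ∂²L/∂a∂b is 0, so the Hessian at any point is diag(L_aa, L_bb) = diag(-6a, 12(3b^2 + 8b + 1)).
At (-1, -2): H = diag(6, -36).
The eigenvalues have opposite signs, so H is indefinite: a saddle point.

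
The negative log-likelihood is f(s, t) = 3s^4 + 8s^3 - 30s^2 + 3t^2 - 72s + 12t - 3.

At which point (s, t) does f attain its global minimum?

f(s,t) separates as P(s) + Q(t) − 3, so its minimum is min P + min Q − 3.
P'(s) = 12(s - 2)(s + 1)(s + 3) vanishes at s ∈ {-3, -1, 2}; Q'(t) = 6(t + 2) vanishes at t ∈ {-2}.
Local minima of P (where P''>0): P(-3)=-27, P(2)=-152. Local minima of Q: Q(-2)=-12.
So the global minimum of f is P(2) + Q(-2) − 3 = -152 − 12 − 3 = -167, attained at (2, -2).

(2, -2)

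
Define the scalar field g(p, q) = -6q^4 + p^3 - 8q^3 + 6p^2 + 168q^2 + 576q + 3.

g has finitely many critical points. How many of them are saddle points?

g separates as a function of p plus a function of q, so ∇g=0 decouples.
∂g/∂p = 3p(p + 4) = 0 at p ∈ {-4, 0}; ∂g/∂q = -24(q - 4)(q + 2)(q + 3) = 0 at q ∈ {-3, -2, 4}.
The Hessian is diagonal: diag(g_pp, g_qq). Second derivatives: g_pp(-4)=-12, g_pp(0)=12; g_qq(-3)=-168, g_qq(-2)=144, g_qq(4)=-1008.
Saddle points occur where the two diagonal entries have opposite signs: (-4, -2), (0, -3), (0, 4). Count: 3.

3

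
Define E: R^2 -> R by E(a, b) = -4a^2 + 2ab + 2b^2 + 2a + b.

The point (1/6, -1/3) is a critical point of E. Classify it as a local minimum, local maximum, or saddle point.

saddle point

The Hessian of E is constant: H = [[-8, 2], [2, 4]].
det(H) = (-8)·4 − 2² = -36.
Since det(H) < 0, H is indefinite and the critical point is a saddle point.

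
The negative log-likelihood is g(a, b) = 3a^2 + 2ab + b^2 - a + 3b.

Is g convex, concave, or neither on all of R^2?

convex

g is quadratic, so its Hessian is the constant matrix H = [[6, 2], [2, 2]].
det(H) = 8, tr(H) = 8.
det(H) > 0 and tr(H) > 0, so H is positive definite everywhere: convex.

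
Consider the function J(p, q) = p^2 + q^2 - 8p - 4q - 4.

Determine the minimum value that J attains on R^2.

J(p,q) separates as A(p) + B(q) − 4, so its minimum is min A + min B − 4.
A'(p) = 2p - 8 vanishes at p ∈ {4}; B'(q) = 2q - 4 vanishes at q ∈ {2}.
Local minima of A (where A''>0): A(4)=-16. Local minima of B: B(2)=-4.
So the global minimum of J is A(4) + B(2) − 4 = -16 − 4 − 4 = -24, attained at (4, 2).

-24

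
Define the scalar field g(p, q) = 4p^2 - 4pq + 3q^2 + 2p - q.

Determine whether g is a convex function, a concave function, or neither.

convex

g is quadratic, so its Hessian is the constant matrix H = [[8, -4], [-4, 6]].
det(H) = 32, tr(H) = 14.
det(H) > 0 and tr(H) > 0, so H is positive definite everywhere: convex.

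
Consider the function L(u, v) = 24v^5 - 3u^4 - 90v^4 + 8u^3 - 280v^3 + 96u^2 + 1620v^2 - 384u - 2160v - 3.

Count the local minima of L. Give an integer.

L separates as a function of u plus a function of v, so ∇L=0 decouples.
∂L/∂u = -12(u - 4)(u - 2)(u + 4) = 0 at u ∈ {-4, 2, 4}; ∂L/∂v = 120(v - 3)(v - 2)(v - 1)(v + 3) = 0 at v ∈ {-3, 1, 2, 3}.
The Hessian is diagonal: diag(L_uu, L_vv). Second derivatives: L_uu(-4)=-576, L_uu(2)=144, L_uu(4)=-192; L_vv(-3)=-14400, L_vv(1)=960, L_vv(2)=-600, L_vv(3)=1440.
Local minima occur where both diagonal entries positive: (2, 1), (2, 3). Count: 2.

2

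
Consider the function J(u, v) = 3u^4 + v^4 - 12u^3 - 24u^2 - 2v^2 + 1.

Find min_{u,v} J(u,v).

J(u,v) separates as P(u) + Q(v) + 1, so its minimum is min P + min Q + 1.
P'(u) = 12u(u - 4)(u + 1) vanishes at u ∈ {-1, 0, 4}; Q'(v) = 4v(v - 1)(v + 1) vanishes at v ∈ {-1, 0, 1}.
Local minima of P (where P''>0): P(-1)=-9, P(4)=-384. Local minima of Q: Q(-1)=-1, Q(1)=-1.
So the global minimum of J is P(4) + Q(-1) + 1 = -384 − 1 + 1 = -384, attained at (4, -1).

-384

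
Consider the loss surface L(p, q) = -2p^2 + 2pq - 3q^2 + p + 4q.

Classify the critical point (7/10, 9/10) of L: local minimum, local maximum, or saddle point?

The Hessian of L is constant: H = [[-4, 2], [2, -6]].
det(H) = (-4)·(-6) − 2² = 20.
det(H) > 0 and tr(H) = -10 < 0, so H is negative definite and the point is a local maximum.

local maximum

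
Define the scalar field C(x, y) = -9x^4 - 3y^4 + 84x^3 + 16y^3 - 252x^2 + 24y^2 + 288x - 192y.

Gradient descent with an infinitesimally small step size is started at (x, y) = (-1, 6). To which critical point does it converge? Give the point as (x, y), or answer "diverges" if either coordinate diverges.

C is separable, so gradient descent decouples: x follows -∂C/∂x, y follows -∂C/∂y.
∂C/∂x = -36(x - 4)(x - 2)(x - 1); at x=-1 this is 1080, so x decreases.
∂C/∂y = -12(y - 4)(y - 2)(y + 2); at y=6 this is -768, so y increases.
The x-coordinate has no critical point in that direction and runs off to infinity.

diverges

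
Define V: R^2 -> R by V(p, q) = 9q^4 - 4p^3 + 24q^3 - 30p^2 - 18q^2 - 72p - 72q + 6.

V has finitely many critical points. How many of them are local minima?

2

V separates as a function of p plus a function of q, so ∇V=0 decouples.
∂V/∂p = -12(p + 2)(p + 3) = 0 at p ∈ {-3, -2}; ∂V/∂q = 36(q - 1)(q + 1)(q + 2) = 0 at q ∈ {-2, -1, 1}.
The Hessian is diagonal: diag(V_pp, V_qq). Second derivatives: V_pp(-3)=12, V_pp(-2)=-12; V_qq(-2)=108, V_qq(-1)=-72, V_qq(1)=216.
Local minima occur where both diagonal entries positive: (-3, -2), (-3, 1). Count: 2.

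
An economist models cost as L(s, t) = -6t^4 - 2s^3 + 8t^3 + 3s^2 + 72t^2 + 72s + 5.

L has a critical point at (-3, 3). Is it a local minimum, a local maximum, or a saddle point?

The mixed partial ∂²L/∂s∂t is 0, so the Hessian at any point is diag(L_ss, L_tt) = diag(6(-2s + 1), 24(-3t^2 + 2t + 6)).
At (-3, 3): H = diag(42, -360).
The eigenvalues have opposite signs, so H is indefinite: a saddle point.

saddle point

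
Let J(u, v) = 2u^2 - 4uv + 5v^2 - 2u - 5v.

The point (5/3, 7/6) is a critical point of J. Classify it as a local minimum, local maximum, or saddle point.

The Hessian of J is constant: H = [[4, -4], [-4, 10]].
det(H) = 4·10 − (-4)² = 24.
det(H) > 0 and tr(H) = 14 > 0, so H is positive definite and the point is a local minimum.

local minimum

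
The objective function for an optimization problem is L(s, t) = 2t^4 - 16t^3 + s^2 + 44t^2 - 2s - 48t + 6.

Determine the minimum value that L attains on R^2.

-13

L(s,t) separates as P(s) + Q(t) + 6, so its minimum is min P + min Q + 6.
P'(s) = 2s - 2 vanishes at s ∈ {1}; Q'(t) = 8(t - 3)(t - 2)(t - 1) vanishes at t ∈ {1, 2, 3}.
Local minima of P (where P''>0): P(1)=-1. Local minima of Q: Q(1)=-18, Q(3)=-18.
So the global minimum of L is P(1) + Q(1) + 6 = -1 − 18 + 6 = -13, attained at (1, 1).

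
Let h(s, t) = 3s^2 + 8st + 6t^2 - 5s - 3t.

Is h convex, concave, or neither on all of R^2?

convex

h is quadratic, so its Hessian is the constant matrix H = [[6, 8], [8, 12]].
det(H) = 8, tr(H) = 18.
det(H) > 0 and tr(H) > 0, so H is positive definite everywhere: convex.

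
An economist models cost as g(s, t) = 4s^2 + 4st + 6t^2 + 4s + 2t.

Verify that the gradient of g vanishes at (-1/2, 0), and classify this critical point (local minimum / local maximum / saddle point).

∇g = (8s + 4t + 4, 4s + 12t + 2); substituting (-1/2, 0) gives ∇g = (0, 0), so (-1/2, 0) is indeed a critical point.
The Hessian of g is constant: H = [[8, 4], [4, 12]].
det(H) = 8·12 − 4² = 80.
det(H) > 0 and tr(H) = 20 > 0, so H is positive definite and the point is a local minimum.

local minimum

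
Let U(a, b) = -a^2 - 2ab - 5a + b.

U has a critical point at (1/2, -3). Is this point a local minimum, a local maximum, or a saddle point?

saddle point

The Hessian of U is constant: H = [[-2, -2], [-2, 0]].
det(H) = (-2)·0 − (-2)² = -4.
Since det(H) < 0, H is indefinite and the critical point is a saddle point.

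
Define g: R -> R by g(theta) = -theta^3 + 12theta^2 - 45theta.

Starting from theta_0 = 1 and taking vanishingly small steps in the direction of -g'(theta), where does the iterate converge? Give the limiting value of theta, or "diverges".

3

g'(theta) = -3(theta - 5)(theta - 3), so g'(1) = -24.
Gradient descent moves in the -g' direction, i.e. theta is increasing.
The nearest critical point in that direction is theta = 3, where g'' = 6 > 0 (a local minimum). The iterate converges there.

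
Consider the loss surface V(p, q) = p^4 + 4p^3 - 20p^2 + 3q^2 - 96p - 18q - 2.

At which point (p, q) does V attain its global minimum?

(3, 3)

V(p,q) separates as A(p) + B(q) − 2, so its minimum is min A + min B − 2.
A'(p) = 4(p - 3)(p + 2)(p + 4) vanishes at p ∈ {-4, -2, 3}; B'(q) = 6q - 18 vanishes at q ∈ {3}.
Local minima of A (where A''>0): A(-4)=64, A(3)=-279. Local minima of B: B(3)=-27.
So the global minimum of V is A(3) + B(3) − 2 = -279 − 27 − 2 = -308, attained at (3, 3).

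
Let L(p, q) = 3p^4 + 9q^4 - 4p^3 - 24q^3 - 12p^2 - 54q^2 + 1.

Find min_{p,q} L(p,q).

-436

L(p,q) separates as A(p) + B(q) + 1, so its minimum is min A + min B + 1.
A'(p) = 12p(p - 2)(p + 1) vanishes at p ∈ {-1, 0, 2}; B'(q) = 36q(q - 3)(q + 1) vanishes at q ∈ {-1, 0, 3}.
Local minima of A (where A''>0): A(-1)=-5, A(2)=-32. Local minima of B: B(-1)=-21, B(3)=-405.
So the global minimum of L is A(2) + B(3) + 1 = -32 − 405 + 1 = -436, attained at (2, 3).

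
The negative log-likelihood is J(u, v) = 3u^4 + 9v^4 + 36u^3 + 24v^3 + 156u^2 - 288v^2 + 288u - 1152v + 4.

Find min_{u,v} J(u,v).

-5564

J(u,v) separates as P(u) + Q(v) + 4, so its minimum is min P + min Q + 4.
P'(u) = 12(u + 2)(u + 3)(u + 4) vanishes at u ∈ {-4, -3, -2}; Q'(v) = 36(v - 4)(v + 2)(v + 4) vanishes at v ∈ {-4, -2, 4}.
Local minima of P (where P''>0): P(-4)=-192, P(-2)=-192. Local minima of Q: Q(-4)=768, Q(4)=-5376.
So the global minimum of J is P(-4) + Q(4) + 4 = -192 − 5376 + 4 = -5564, attained at (-4, 4).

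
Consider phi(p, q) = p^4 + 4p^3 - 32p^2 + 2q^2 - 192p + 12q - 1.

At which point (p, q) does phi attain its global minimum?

phi(p,q) separates as A(p) + B(q) − 1, so its minimum is min A + min B − 1.
A'(p) = 4(p - 4)(p + 3)(p + 4) vanishes at p ∈ {-4, -3, 4}; B'(q) = 4q + 12 vanishes at q ∈ {-3}.
Local minima of A (where A''>0): A(-4)=256, A(4)=-768. Local minima of B: B(-3)=-18.
So the global minimum of phi is A(4) + B(-3) − 1 = -768 − 18 − 1 = -787, attained at (4, -3).

(4, -3)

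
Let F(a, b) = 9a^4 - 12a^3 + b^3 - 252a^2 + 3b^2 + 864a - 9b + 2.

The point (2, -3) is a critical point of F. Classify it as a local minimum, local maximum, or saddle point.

local maximum

The mixed partial ∂²F/∂a∂b is 0, so the Hessian at any point is diag(F_aa, F_bb) = diag(36(3a^2 - 2a - 14), 6(b + 1)).
At (2, -3): H = diag(-216, -12).
Both eigenvalues are negative, so H is negative definite: a local maximum.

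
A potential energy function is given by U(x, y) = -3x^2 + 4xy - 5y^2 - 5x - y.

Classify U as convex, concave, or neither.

concave

U is quadratic, so its Hessian is the constant matrix H = [[-6, 4], [4, -10]].
det(H) = 44, tr(H) = -16.
det(H) > 0 and tr(H) < 0, so H is negative definite everywhere: concave.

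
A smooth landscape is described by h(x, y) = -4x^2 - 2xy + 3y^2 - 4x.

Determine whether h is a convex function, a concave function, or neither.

neither

h is quadratic, so its Hessian is the constant matrix H = [[-8, -2], [-2, 6]].
det(H) = -52, tr(H) = -2.
det(H) < 0, so H is indefinite: neither convex nor concave.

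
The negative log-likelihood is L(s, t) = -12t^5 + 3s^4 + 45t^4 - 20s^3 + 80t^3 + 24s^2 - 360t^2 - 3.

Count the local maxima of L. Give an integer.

2

L separates as a function of s plus a function of t, so ∇L=0 decouples.
∂L/∂s = 12s(s - 4)(s - 1) = 0 at s ∈ {0, 1, 4}; ∂L/∂t = -60t(t - 3)(t - 2)(t + 2) = 0 at t ∈ {-2, 0, 2, 3}.
The Hessian is diagonal: diag(L_ss, L_tt). Second derivatives: L_ss(0)=48, L_ss(1)=-36, L_ss(4)=144; L_tt(-2)=2400, L_tt(0)=-720, L_tt(2)=480, L_tt(3)=-900.
Local maxima occur where both diagonal entries negative: (1, 0), (1, 3). Count: 2.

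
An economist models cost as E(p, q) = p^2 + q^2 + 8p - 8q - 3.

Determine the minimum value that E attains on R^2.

E(p,q) separates as A(p) + B(q) − 3, so its minimum is min A + min B − 3.
A'(p) = 2p + 8 vanishes at p ∈ {-4}; B'(q) = 2q - 8 vanishes at q ∈ {4}.
Local minima of A (where A''>0): A(-4)=-16. Local minima of B: B(4)=-16.
So the global minimum of E is A(-4) + B(4) − 3 = -16 − 16 − 3 = -35, attained at (-4, 4).

-35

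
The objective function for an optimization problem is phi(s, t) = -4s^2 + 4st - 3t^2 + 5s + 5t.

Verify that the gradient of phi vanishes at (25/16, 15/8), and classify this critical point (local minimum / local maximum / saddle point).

∇phi = (-8s + 4t + 5, 4s - 6t + 5); substituting (25/16, 15/8) gives ∇phi = (0, 0), so (25/16, 15/8) is indeed a critical point.
The Hessian of phi is constant: H = [[-8, 4], [4, -6]].
det(H) = (-8)·(-6) − 4² = 32.
det(H) > 0 and tr(H) = -14 < 0, so H is negative definite and the point is a local maximum.

local maximum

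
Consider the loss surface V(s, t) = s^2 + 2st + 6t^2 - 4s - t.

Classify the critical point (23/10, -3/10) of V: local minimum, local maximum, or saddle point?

local minimum

The Hessian of V is constant: H = [[2, 2], [2, 12]].
det(H) = 2·12 − 2² = 20.
det(H) > 0 and tr(H) = 14 > 0, so H is positive definite and the point is a local minimum.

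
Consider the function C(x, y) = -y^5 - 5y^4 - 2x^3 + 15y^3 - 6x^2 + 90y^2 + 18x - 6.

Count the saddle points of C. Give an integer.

4

C separates as a function of x plus a function of y, so ∇C=0 decouples.
∂C/∂x = -6(x - 1)(x + 3) = 0 at x ∈ {-3, 1}; ∂C/∂y = -5y(y - 3)(y + 3)(y + 4) = 0 at y ∈ {-4, -3, 0, 3}.
The Hessian is diagonal: diag(C_xx, C_yy). Second derivatives: C_xx(-3)=24, C_xx(1)=-24; C_yy(-4)=140, C_yy(-3)=-90, C_yy(0)=180, C_yy(3)=-630.
Saddle points occur where the two diagonal entries have opposite signs: (-3, -3), (-3, 3), (1, -4), (1, 0). Count: 4.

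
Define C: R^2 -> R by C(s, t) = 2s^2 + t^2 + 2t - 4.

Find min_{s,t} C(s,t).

C(s,t) separates as P(s) + Q(t) − 4, so its minimum is min P + min Q − 4.
P'(s) = 4s vanishes at s ∈ {0}; Q'(t) = 2(t + 1) vanishes at t ∈ {-1}.
Local minima of P (where P''>0): P(0)=0. Local minima of Q: Q(-1)=-1.
So the global minimum of C is P(0) + Q(-1) − 4 = 0 − 1 − 4 = -5, attained at (0, -1).

-5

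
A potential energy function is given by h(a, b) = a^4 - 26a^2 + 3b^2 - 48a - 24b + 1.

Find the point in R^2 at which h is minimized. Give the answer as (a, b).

h(a,b) separates as P(a) + Q(b) + 1, so its minimum is min P + min Q + 1.
P'(a) = 4(a - 4)(a + 1)(a + 3) vanishes at a ∈ {-3, -1, 4}; Q'(b) = 6b - 24 vanishes at b ∈ {4}.
Local minima of P (where P''>0): P(-3)=-9, P(4)=-352. Local minima of Q: Q(4)=-48.
So the global minimum of h is P(4) + Q(4) + 1 = -352 − 48 + 1 = -399, attained at (4, 4).

(4, 4)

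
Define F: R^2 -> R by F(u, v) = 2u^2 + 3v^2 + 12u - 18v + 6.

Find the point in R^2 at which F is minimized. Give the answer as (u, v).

(-3, 3)

F(u,v) separates as P(u) + Q(v) + 6, so its minimum is min P + min Q + 6.
P'(u) = 4u + 12 vanishes at u ∈ {-3}; Q'(v) = 6v - 18 vanishes at v ∈ {3}.
Local minima of P (where P''>0): P(-3)=-18. Local minima of Q: Q(3)=-27.
So the global minimum of F is P(-3) + Q(3) + 6 = -18 − 27 + 6 = -39, attained at (-3, 3).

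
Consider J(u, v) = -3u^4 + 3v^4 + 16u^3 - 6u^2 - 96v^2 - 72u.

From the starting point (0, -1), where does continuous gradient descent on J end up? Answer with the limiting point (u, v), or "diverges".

J is separable, so gradient descent decouples: u follows -∂J/∂u, v follows -∂J/∂v.
∂J/∂u = -12(u - 3)(u - 2)(u + 1); at u=0 this is -72, so u increases.
∂J/∂v = 12v(v - 4)(v + 4); at v=-1 this is 180, so v decreases.
u converges to its nearest critical value 2 (a local min of the u-part); v converges to -4. The iterate converges to (2, -4).

(2, -4)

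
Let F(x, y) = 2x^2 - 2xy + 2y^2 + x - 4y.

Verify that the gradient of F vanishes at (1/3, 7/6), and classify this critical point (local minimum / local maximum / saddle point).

local minimum

∇F = (4x - 2y + 1, -2x + 4y - 4); substituting (1/3, 7/6) gives ∇F = (0, 0), so (1/3, 7/6) is indeed a critical point.
The Hessian of F is constant: H = [[4, -2], [-2, 4]].
det(H) = 4·4 − (-2)² = 12.
det(H) > 0 and tr(H) = 8 > 0, so H is positive definite and the point is a local minimum.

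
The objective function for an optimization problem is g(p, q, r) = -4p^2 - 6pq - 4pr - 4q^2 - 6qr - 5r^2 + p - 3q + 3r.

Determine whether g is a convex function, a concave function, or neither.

g is quadratic, so its Hessian is the constant matrix H = [[-8, -6, -4], [-6, -8, -6], [-4, -6, -10]].
Leading principal minors: -8, 28, -152.
Signs alternate −, +, − ⇒ H ≺ 0 ⇒ concave.

concave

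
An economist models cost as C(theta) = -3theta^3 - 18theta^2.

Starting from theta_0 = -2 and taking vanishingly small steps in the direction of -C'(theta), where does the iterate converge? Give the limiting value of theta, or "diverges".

-4

C'(theta) = -9theta(theta + 4), so C'(-2) = 36.
Gradient descent moves in the -C' direction, i.e. theta is decreasing.
The nearest critical point in that direction is theta = -4, where C'' = 36 > 0 (a local minimum). The iterate converges there.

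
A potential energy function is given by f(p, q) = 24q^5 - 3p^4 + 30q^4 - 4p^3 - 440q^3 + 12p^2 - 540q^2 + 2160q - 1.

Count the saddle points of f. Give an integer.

6

f separates as a function of p plus a function of q, so ∇f=0 decouples.
∂f/∂p = -12p(p - 1)(p + 2) = 0 at p ∈ {-2, 0, 1}; ∂f/∂q = 120(q - 3)(q - 1)(q + 2)(q + 3) = 0 at q ∈ {-3, -2, 1, 3}.
The Hessian is diagonal: diag(f_pp, f_qq). Second derivatives: f_pp(-2)=-72, f_pp(0)=24, f_pp(1)=-36; f_qq(-3)=-2880, f_qq(-2)=1800, f_qq(1)=-2880, f_qq(3)=7200.
Saddle points occur where the two diagonal entries have opposite signs: (-2, -2), (-2, 3), (0, -3), (0, 1), (1, -2), (1, 3). Count: 6.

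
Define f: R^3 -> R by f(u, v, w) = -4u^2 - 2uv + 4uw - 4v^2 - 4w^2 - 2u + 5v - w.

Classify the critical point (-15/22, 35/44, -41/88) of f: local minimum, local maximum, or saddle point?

The Hessian is constant: H = [[-8, -2, 4], [-2, -8, 0], [4, 0, -8]].
Leading principal minors: Δ₁ = -8, Δ₂ = 60, Δ₃ = -352.
The minors alternate sign starting negative (−, +, −), so H is negative definite: a local maximum.

local maximum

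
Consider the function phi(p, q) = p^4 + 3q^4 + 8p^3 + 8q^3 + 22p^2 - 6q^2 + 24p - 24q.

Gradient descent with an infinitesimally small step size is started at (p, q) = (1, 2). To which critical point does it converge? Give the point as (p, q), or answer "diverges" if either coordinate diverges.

phi is separable, so gradient descent decouples: p follows -∂phi/∂p, q follows -∂phi/∂q.
∂phi/∂p = 4(p + 1)(p + 2)(p + 3); at p=1 this is 96, so p decreases.
∂phi/∂q = 12(q - 1)(q + 1)(q + 2); at q=2 this is 144, so q decreases.
p converges to its nearest critical value -1 (a local min of the p-part); q converges to 1. The iterate converges to (-1, 1).

(-1, 1)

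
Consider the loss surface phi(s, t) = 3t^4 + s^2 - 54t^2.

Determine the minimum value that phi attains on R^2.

phi(s,t) separates as P(s) + Q(t), so its minimum is min P + min Q.
P'(s) = 2s vanishes at s ∈ {0}; Q'(t) = 12t(t - 3)(t + 3) vanishes at t ∈ {-3, 0, 3}.
Local minima of P (where P''>0): P(0)=0. Local minima of Q: Q(-3)=-243, Q(3)=-243.
So the global minimum of phi is P(0) + Q(-3) = 0 − 243 = -243, attained at (0, -3).

-243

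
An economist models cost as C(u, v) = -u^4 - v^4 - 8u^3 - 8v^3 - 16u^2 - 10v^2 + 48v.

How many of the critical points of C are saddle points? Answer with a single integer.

C separates as a function of u plus a function of v, so ∇C=0 decouples.
∂C/∂u = -4u(u + 2)(u + 4) = 0 at u ∈ {-4, -2, 0}; ∂C/∂v = -4(v - 1)(v + 3)(v + 4) = 0 at v ∈ {-4, -3, 1}.
The Hessian is diagonal: diag(C_uu, C_vv). Second derivatives: C_uu(-4)=-32, C_uu(-2)=16, C_uu(0)=-32; C_vv(-4)=-20, C_vv(-3)=16, C_vv(1)=-80.
Saddle points occur where the two diagonal entries have opposite signs: (-4, -3), (-2, -4), (-2, 1), (0, -3). Count: 4.

4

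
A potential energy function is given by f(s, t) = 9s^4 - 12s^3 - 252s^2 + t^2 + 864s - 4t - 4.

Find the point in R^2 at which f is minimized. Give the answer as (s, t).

f(s,t) separates as P(s) + Q(t) − 4, so its minimum is min P + min Q − 4.
P'(s) = 36(s - 3)(s - 2)(s + 4) vanishes at s ∈ {-4, 2, 3}; Q'(t) = 2(t - 2) vanishes at t ∈ {2}.
Local minima of P (where P''>0): P(-4)=-4416, P(3)=729. Local minima of Q: Q(2)=-4.
So the global minimum of f is P(-4) + Q(2) − 4 = -4416 − 4 − 4 = -4424, attained at (-4, 2).

(-4, 2)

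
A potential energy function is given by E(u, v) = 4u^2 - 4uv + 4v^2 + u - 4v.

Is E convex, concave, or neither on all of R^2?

E is quadratic, so its Hessian is the constant matrix H = [[8, -4], [-4, 8]].
det(H) = 48, tr(H) = 16.
det(H) > 0 and tr(H) > 0, so H is positive definite everywhere: convex.

convex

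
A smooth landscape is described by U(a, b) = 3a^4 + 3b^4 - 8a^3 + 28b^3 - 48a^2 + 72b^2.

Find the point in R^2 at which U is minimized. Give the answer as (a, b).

(4, 0)

U(a,b) separates as P(a) + Q(b), so its minimum is min P + min Q.
P'(a) = 12a(a - 4)(a + 2) vanishes at a ∈ {-2, 0, 4}; Q'(b) = 12b(b + 3)(b + 4) vanishes at b ∈ {-4, -3, 0}.
Local minima of P (where P''>0): P(-2)=-80, P(4)=-512. Local minima of Q: Q(-4)=128, Q(0)=0.
So the global minimum of U is P(4) + Q(0) = -512 + 0 = -512, attained at (4, 0).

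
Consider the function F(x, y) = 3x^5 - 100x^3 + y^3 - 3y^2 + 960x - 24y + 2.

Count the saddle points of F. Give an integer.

F separates as a function of x plus a function of y, so ∇F=0 decouples.
∂F/∂x = 15(x - 4)(x - 2)(x + 2)(x + 4) = 0 at x ∈ {-4, -2, 2, 4}; ∂F/∂y = 3(y - 4)(y + 2) = 0 at y ∈ {-2, 4}.
The Hessian is diagonal: diag(F_xx, F_yy). Second derivatives: F_xx(-4)=-1440, F_xx(-2)=720, F_xx(2)=-720, F_xx(4)=1440; F_yy(-2)=-18, F_yy(4)=18.
Saddle points occur where the two diagonal entries have opposite signs: (-4, 4), (-2, -2), (2, 4), (4, -2). Count: 4.

4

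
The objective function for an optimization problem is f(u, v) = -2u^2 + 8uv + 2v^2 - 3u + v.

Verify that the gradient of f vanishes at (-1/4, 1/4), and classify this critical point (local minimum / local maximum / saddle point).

∇f = (-4u + 8v - 3, 8u + 4v + 1); substituting (-1/4, 1/4) gives ∇f = (0, 0), so (-1/4, 1/4) is indeed a critical point.
The Hessian of f is constant: H = [[-4, 8], [8, 4]].
det(H) = (-4)·4 − 8² = -80.
Since det(H) < 0, H is indefinite and the critical point is a saddle point.

saddle point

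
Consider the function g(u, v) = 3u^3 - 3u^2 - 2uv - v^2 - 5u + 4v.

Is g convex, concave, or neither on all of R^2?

The term 3u^3 is cubic, so the Hessian is not constant.
∂²g/∂u² = 18u - 6, which takes both signs as u varies (negative for sufficiently negative u). A diagonal entry of the Hessian changing sign means the Hessian is neither positive- nor negative-semidefinite on all of R^2.

neither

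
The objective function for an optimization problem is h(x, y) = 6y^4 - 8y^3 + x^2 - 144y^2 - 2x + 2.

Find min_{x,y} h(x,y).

-1279

h(x,y) separates as P(x) + Q(y) + 2, so its minimum is min P + min Q + 2.
P'(x) = 2x - 2 vanishes at x ∈ {1}; Q'(y) = 24y(y - 4)(y + 3) vanishes at y ∈ {-3, 0, 4}.
Local minima of P (where P''>0): P(1)=-1. Local minima of Q: Q(-3)=-594, Q(4)=-1280.
So the global minimum of h is P(1) + Q(4) + 2 = -1 − 1280 + 2 = -1279, attained at (1, 4).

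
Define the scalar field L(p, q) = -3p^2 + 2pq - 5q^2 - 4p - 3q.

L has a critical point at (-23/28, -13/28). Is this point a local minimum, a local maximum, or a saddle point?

local maximum

The Hessian of L is constant: H = [[-6, 2], [2, -10]].
det(H) = (-6)·(-10) − 2² = 56.
det(H) > 0 and tr(H) = -16 < 0, so H is negative definite and the point is a local maximum.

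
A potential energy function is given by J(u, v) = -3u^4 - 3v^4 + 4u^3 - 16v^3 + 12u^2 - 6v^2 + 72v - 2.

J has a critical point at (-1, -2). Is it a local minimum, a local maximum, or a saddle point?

saddle point

The mixed partial ∂²J/∂u∂v is 0, so the Hessian at any point is diag(J_uu, J_vv) = diag(12(-3u^2 + 2u + 2), -12(3v^2 + 8v + 1)).
At (-1, -2): H = diag(-36, 36).
The eigenvalues have opposite signs, so H is indefinite: a saddle point.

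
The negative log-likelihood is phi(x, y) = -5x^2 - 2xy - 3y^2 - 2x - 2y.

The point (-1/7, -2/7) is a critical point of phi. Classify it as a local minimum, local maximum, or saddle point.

The Hessian of phi is constant: H = [[-10, -2], [-2, -6]].
det(H) = (-10)·(-6) − (-2)² = 56.
det(H) > 0 and tr(H) = -16 < 0, so H is negative definite and the point is a local maximum.

local maximum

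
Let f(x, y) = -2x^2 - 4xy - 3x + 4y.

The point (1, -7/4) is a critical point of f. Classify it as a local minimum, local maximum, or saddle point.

saddle point

The Hessian of f is constant: H = [[-4, -4], [-4, 0]].
det(H) = (-4)·0 − (-4)² = -16.
Since det(H) < 0, H is indefinite and the critical point is a saddle point.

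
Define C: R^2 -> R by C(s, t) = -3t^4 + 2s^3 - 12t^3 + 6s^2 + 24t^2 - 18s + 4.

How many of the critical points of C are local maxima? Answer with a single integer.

C separates as a function of s plus a function of t, so ∇C=0 decouples.
∂C/∂s = 6(s - 1)(s + 3) = 0 at s ∈ {-3, 1}; ∂C/∂t = -12t(t - 1)(t + 4) = 0 at t ∈ {-4, 0, 1}.
The Hessian is diagonal: diag(C_ss, C_tt). Second derivatives: C_ss(-3)=-24, C_ss(1)=24; C_tt(-4)=-240, C_tt(0)=48, C_tt(1)=-60.
Local maxima occur where both diagonal entries negative: (-3, -4), (-3, 1). Count: 2.

2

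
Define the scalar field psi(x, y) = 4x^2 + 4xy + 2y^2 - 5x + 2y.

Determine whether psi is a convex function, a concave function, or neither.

convex

psi is quadratic, so its Hessian is the constant matrix H = [[8, 4], [4, 4]].
det(H) = 16, tr(H) = 12.
det(H) > 0 and tr(H) > 0, so H is positive definite everywhere: convex.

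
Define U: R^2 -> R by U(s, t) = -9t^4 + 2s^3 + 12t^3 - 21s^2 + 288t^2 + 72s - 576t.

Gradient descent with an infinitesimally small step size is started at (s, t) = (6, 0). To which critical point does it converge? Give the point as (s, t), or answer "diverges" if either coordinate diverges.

(4, 1)

U is separable, so gradient descent decouples: s follows -∂U/∂s, t follows -∂U/∂t.
∂U/∂s = 6(s - 4)(s - 3); at s=6 this is 36, so s decreases.
∂U/∂t = -36(t - 4)(t - 1)(t + 4); at t=0 this is -576, so t increases.
s converges to its nearest critical value 4 (a local min of the s-part); t converges to 1. The iterate converges to (4, 1).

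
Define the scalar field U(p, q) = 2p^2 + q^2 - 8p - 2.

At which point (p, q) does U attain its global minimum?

(2, 0)

U(p,q) separates as A(p) + B(q) − 2, so its minimum is min A + min B − 2.
A'(p) = 4p - 8 vanishes at p ∈ {2}; B'(q) = 2q vanishes at q ∈ {0}.
Local minima of A (where A''>0): A(2)=-8. Local minima of B: B(0)=0.
So the global minimum of U is A(2) + B(0) − 2 = -8 + 0 − 2 = -10, attained at (2, 0).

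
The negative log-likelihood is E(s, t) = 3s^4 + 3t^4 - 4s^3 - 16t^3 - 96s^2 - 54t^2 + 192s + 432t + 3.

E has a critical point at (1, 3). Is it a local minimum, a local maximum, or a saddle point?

The mixed partial ∂²E/∂s∂t is 0, so the Hessian at any point is diag(E_ss, E_tt) = diag(12(3s^2 - 2s - 16), 12(3t^2 - 8t - 9)).
At (1, 3): H = diag(-180, -72).
Both eigenvalues are negative, so H is negative definite: a local maximum.

local maximum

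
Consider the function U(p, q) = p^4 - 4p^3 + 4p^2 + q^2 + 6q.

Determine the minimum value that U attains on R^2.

U(p,q) separates as A(p) + B(q), so its minimum is min A + min B.
A'(p) = 4p(p - 2)(p - 1) vanishes at p ∈ {0, 1, 2}; B'(q) = 2q + 6 vanishes at q ∈ {-3}.
Local minima of A (where A''>0): A(0)=0, A(2)=0. Local minima of B: B(-3)=-9.
So the global minimum of U is A(0) + B(-3) = 0 − 9 = -9, attained at (0, -3).

-9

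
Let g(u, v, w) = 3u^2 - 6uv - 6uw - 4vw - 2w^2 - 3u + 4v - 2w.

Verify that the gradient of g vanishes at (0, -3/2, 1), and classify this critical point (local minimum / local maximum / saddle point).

∇g = (6u - 6v - 6w - 3, -6u - 4w + 4, -6u - 4v - 4w - 2); substituting (0, -3/2, 1) gives ∇g = (0, 0, 0), so (0, -3/2, 1) is indeed a critical point.
The Hessian is constant: H = [[6, -6, -6], [-6, 0, -4], [-6, -4, -4]].
Leading principal minors: Δ₁ = 6, Δ₂ = -36, Δ₃ = -240.
The minors fit neither the all-positive nor the alternating-sign pattern, so H is indefinite: a saddle point.

saddle point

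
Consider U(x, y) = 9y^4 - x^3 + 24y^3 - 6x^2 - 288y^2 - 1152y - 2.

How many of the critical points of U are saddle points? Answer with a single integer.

U separates as a function of x plus a function of y, so ∇U=0 decouples.
∂U/∂x = -3x(x + 4) = 0 at x ∈ {-4, 0}; ∂U/∂y = 36(y - 4)(y + 2)(y + 4) = 0 at y ∈ {-4, -2, 4}.
The Hessian is diagonal: diag(U_xx, U_yy). Second derivatives: U_xx(-4)=12, U_xx(0)=-12; U_yy(-4)=576, U_yy(-2)=-432, U_yy(4)=1728.
Saddle points occur where the two diagonal entries have opposite signs: (-4, -2), (0, -4), (0, 4). Count: 3.

3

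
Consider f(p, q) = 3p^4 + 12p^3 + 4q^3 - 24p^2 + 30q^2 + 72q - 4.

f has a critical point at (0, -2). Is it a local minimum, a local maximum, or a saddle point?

The mixed partial ∂²f/∂p∂q is 0, so the Hessian at any point is diag(f_pp, f_qq) = diag(12(3p^2 + 6p - 4), 12(2q + 5)).
At (0, -2): H = diag(-48, 12).
The eigenvalues have opposite signs, so H is indefinite: a saddle point.

saddle point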